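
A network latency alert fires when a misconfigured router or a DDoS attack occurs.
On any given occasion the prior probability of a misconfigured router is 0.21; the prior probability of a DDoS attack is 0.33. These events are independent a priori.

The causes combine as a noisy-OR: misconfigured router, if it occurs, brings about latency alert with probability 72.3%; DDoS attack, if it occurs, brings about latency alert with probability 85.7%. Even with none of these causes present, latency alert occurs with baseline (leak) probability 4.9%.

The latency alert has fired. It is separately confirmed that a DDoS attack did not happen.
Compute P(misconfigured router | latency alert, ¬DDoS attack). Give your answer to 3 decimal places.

Under noisy-OR, P(latency alert | causes) = 1 − (1−0.049)·∏(1−qᵢ) over the active causes.
Enumerate both values of misconfigured router and weight by the priors:
  P(latency alert | ¬DDoS attack) = 0.049×0.79 + 0.736573×0.21
        = 0.038710 + 0.154680 = 0.193390
Keeping only the misconfigured router-present terms gives 0.154680, so
  P(misconfigured router | latency alert, ¬DDoS attack) = 0.154680 / 0.193390 ≈ 0.800

P(misconfigured router | latency alert, ¬DDoS attack) ≈ 0.800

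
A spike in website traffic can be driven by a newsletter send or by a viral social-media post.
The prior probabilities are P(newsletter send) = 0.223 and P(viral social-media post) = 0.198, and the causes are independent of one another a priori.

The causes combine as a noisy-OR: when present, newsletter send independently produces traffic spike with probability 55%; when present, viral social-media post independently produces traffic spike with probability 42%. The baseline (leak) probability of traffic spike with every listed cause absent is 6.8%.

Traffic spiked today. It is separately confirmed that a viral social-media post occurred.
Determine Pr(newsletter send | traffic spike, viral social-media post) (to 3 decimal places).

Under noisy-OR, P(traffic spike | causes) = 1 − (1−0.068)·∏(1−qᵢ) over the active causes.
Numerator (weight on configurations with newsletter send): 0.756748·0.223 = 0.168755
The normalizing constant is 0.45944·0.777 + 0.756748·0.223 = 0.525740
P(newsletter send | traffic spike, viral social-media post) = 0.168755/0.525740 ≈ 0.321

Pr(newsletter send | traffic spike, viral social-media post) ≈ 0.321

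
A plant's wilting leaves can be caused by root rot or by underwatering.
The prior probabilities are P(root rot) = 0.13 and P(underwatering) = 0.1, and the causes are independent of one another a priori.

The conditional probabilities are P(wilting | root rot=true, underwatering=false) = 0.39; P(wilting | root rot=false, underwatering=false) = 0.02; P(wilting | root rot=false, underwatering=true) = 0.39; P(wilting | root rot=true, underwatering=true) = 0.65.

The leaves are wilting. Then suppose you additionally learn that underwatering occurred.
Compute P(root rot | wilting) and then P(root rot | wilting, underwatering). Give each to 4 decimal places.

By total probability over the 4 (root rot, underwatering) configurations:
  P(wilting) = 0.02·0.87·0.9 + 0.39·0.87·0.1 + 0.39·0.13·0.9 + 0.65·0.13·0.1
        = 0.015660 + 0.033930 + 0.045630 + 0.008450 = 0.103670
Configurations with root rot contribute 0.054080, so
  P(root rot | wilting) = 0.054080 / 0.103670 ≈ 0.5217

Now condition on the additional information:
Weight on root rot=true, given the evidence: 0.65·0.13 = 0.084500
Normalizer over all consistent configurations: 0.39·0.87 + 0.65·0.13 = 0.423800
P(root rot | wilting, underwatering) = 0.084500/0.423800 ≈ 0.1994
— underwatering explains away the evidence for root rot.

P(root rot | wilting) ≈ 0.5217; P(root rot | wilting, underwatering) ≈ 0.1994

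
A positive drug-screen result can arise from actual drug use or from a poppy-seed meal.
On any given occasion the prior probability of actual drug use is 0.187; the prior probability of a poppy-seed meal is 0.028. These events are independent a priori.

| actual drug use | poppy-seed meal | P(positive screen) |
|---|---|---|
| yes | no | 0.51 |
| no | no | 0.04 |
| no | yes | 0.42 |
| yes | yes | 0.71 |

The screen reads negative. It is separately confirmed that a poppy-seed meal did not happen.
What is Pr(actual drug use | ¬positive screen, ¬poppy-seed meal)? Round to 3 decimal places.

Pr(actual drug use | ¬positive screen, ¬poppy-seed meal) ≈ 0.105

By total probability over both values of actual drug use:
  P(¬positive screen | ¬poppy-seed meal) = 0.96·0.813 + 0.49·0.187
        = 0.780480 + 0.091630 = 0.872110
The terms with actual drug use present sum to 0.091630, so
  P(actual drug use | ¬positive screen, ¬poppy-seed meal) = 0.091630 / 0.872110 ≈ 0.105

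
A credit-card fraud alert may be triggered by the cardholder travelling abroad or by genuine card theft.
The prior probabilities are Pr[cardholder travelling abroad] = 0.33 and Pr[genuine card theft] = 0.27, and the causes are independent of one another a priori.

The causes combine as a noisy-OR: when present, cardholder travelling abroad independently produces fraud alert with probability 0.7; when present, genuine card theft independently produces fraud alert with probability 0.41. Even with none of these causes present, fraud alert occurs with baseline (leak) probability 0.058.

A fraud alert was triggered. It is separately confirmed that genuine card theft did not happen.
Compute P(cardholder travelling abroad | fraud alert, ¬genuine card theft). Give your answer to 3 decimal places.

Under noisy-OR, P(fraud alert | causes) = 1 − (1−0.058)·∏(1−qᵢ) over the active causes.
By total probability over both values of cardholder travelling abroad:
  P(fraud alert | ¬genuine card theft) = 0.058*0.67 + 0.7174*0.33
        = 0.038860 + 0.236742 = 0.275602
Keeping only the cardholder travelling abroad-present terms gives 0.236742, so
  P(cardholder travelling abroad | fraud alert, ¬genuine card theft) = 0.236742 / 0.275602 ≈ 0.859

P(cardholder travelling abroad | fraud alert, ¬genuine card theft) ≈ 0.859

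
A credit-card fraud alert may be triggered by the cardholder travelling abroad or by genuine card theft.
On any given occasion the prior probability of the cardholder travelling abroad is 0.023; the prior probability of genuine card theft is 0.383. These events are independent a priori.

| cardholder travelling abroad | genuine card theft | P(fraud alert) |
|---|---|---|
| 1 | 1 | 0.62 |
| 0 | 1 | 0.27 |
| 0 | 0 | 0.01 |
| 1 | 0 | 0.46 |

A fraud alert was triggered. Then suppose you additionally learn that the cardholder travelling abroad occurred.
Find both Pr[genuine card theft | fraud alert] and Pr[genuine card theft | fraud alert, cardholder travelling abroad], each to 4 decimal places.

P(fraud alert) = 0.01·0.977·0.617 + 0.27·0.977·0.383 + 0.46·0.023·0.617 + 0.62·0.023·0.383 = 0.006028 + 0.101032 + 0.006528 + 0.005462 = 0.119050
Of this, 0.106494 comes from 0.101032 + 0.005462 (the genuine card theft=true cases).
So P(genuine card theft | fraud alert) = 0.106494/0.119050 ≈ 0.8945.

Now condition on the additional information:
P(fraud alert | cardholder travelling abroad) = 0.46*0.617 + 0.62*0.383 = 0.283820 + 0.237460 = 0.521280
Of this, 0.237460 comes from 0.62*0.383 (the genuine card theft=true cases).
P(genuine card theft | fraud alert, cardholder travelling abroad) = 0.237460 / 0.521280 ≈ 0.4555
Conditioning on cardholder travelling abroad lowers the posterior on genuine card theft: the classic explaining-away effect in a common-effect structure.

Pr[genuine card theft | fraud alert] ≈ 0.8945; Pr[genuine card theft | fraud alert, cardholder travelling abroad] ≈ 0.4555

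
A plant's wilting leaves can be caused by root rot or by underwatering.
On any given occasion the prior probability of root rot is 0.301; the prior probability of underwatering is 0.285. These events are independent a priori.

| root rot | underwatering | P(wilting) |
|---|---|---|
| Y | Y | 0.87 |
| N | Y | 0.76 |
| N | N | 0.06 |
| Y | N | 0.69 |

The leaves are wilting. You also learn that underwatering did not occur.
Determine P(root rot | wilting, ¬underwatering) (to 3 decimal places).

P(root rot | wilting, ¬underwatering) ≈ 0.832

Numerator (weight on configurations with root rot): 0.69·0.301 = 0.207690
Normalizer over all consistent configurations: 0.06·0.699 + 0.69·0.301 = 0.249630
P(root rot | wilting, ¬underwatering) = 0.207690/0.249630 ≈ 0.832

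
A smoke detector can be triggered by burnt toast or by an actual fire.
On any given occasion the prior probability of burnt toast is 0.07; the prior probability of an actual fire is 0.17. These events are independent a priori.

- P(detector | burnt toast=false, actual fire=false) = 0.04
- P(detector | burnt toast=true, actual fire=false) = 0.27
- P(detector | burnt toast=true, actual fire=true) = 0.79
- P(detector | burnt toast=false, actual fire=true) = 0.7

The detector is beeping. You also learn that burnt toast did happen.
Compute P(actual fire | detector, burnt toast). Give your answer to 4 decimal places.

P(actual fire | detector, burnt toast) ≈ 0.3747

Numerator (weight on configurations with actual fire): 0.79*0.17 = 0.134300
Denominator P(detector | burnt toast): 0.27*0.83 + 0.79*0.17 = 0.358400
P(actual fire | detector, burnt toast) = 0.134300/0.358400 ≈ 0.3747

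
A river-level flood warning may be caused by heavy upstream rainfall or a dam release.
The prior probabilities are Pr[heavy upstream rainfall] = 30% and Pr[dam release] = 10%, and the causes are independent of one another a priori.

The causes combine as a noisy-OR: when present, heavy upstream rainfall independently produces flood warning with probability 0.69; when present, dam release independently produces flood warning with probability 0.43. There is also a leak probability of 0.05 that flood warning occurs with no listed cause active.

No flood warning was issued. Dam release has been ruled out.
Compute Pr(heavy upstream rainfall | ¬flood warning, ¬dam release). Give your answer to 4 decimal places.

Under noisy-OR, P(flood warning | causes) = 1 − (1−0.05)·∏(1−qᵢ) over the active causes.
P(¬flood warning | ¬dam release) = 0.95·0.7 + 0.2945·0.3 = 0.665000 + 0.088350 = 0.753350
Restricting to configurations with heavy upstream rainfall present: 0.2945·0.3 = 0.088350.
Hence the posterior is 0.088350/0.753350 ≈ 0.1173.

Pr(heavy upstream rainfall | ¬flood warning, ¬dam release) ≈ 0.1173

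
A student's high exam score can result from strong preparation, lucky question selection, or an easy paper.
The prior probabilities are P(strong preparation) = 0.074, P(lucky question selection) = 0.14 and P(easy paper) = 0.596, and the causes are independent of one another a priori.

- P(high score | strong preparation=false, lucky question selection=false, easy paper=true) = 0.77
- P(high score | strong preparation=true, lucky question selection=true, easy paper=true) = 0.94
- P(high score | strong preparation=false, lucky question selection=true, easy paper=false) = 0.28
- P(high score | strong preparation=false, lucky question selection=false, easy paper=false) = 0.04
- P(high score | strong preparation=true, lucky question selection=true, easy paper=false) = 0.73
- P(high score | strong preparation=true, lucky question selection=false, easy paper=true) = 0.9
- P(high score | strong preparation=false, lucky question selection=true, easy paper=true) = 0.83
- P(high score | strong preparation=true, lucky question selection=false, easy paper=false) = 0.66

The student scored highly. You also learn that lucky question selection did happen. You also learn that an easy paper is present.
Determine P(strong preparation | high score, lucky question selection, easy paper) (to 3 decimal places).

P(strong preparation | high score, lucky question selection, easy paper) ≈ 0.083

Sum P(high score|·) weighted by the priors over both values of strong preparation:
  P(high score | lucky question selection, easy paper) = 0.83×0.926 + 0.94×0.074
        = 0.768580 + 0.069560 = 0.838140
Configurations with strong preparation contribute 0.069560, so
  P(strong preparation | high score, lucky question selection, easy paper) = 0.069560 / 0.838140 ≈ 0.083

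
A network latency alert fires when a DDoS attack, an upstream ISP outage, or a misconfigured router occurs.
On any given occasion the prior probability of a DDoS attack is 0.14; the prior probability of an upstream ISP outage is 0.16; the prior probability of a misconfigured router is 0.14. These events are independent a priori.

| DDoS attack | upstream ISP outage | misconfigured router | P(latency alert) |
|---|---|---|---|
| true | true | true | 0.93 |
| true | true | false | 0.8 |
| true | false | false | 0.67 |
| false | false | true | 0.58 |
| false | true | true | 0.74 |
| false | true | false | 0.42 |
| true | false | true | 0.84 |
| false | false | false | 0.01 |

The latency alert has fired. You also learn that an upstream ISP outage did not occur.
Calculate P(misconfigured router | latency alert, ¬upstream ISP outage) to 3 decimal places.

Weight on misconfigured router=true, given the evidence: 0.069832 + 0.016464 = 0.086296
The normalizing constant is 0.01*0.86*0.86 + 0.58*0.86*0.14 + 0.67*0.14*0.86 + 0.84*0.14*0.14 = 0.174360
Posterior = 0.086296 / 0.174360 ≈ 0.495

P(misconfigured router | latency alert, ¬upstream ISP outage) ≈ 0.495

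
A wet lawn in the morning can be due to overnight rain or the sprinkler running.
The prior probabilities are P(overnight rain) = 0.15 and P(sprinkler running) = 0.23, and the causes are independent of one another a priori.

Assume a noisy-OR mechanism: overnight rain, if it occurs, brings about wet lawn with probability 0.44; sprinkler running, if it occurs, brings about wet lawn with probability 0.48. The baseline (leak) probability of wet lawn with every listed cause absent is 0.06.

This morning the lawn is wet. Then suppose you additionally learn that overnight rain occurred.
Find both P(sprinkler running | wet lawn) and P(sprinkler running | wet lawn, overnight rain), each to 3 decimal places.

P(sprinkler running | wet lawn) ≈ 0.571; P(sprinkler running | wet lawn, overnight rain) ≈ 0.314

Under noisy-OR, P(wet lawn | causes) = 1 − (1−0.06)·∏(1−qᵢ) over the active causes.
P(wet lawn) = 0.06·0.85·0.77 + 0.5112·0.85·0.23 + 0.4736·0.15·0.77 + 0.726272·0.15·0.23 = 0.039270 + 0.099940 + 0.054701 + 0.025056 = 0.218967
The sprinkler running-present share is 0.099940 + 0.025056 = 0.124996.
Hence the posterior is 0.124996/0.218967 ≈ 0.571.

Now also conditioning on overnight rain=true:
P(wet lawn | overnight rain) = 0.4736×0.77 + 0.726272×0.23 = 0.364672 + 0.167043 = 0.531715
Of this, 0.167043 comes from 0.726272×0.23 (the sprinkler running=true cases).
Hence the posterior is 0.167043/0.531715 ≈ 0.314.
— overnight rain explains away the evidence for sprinkler running.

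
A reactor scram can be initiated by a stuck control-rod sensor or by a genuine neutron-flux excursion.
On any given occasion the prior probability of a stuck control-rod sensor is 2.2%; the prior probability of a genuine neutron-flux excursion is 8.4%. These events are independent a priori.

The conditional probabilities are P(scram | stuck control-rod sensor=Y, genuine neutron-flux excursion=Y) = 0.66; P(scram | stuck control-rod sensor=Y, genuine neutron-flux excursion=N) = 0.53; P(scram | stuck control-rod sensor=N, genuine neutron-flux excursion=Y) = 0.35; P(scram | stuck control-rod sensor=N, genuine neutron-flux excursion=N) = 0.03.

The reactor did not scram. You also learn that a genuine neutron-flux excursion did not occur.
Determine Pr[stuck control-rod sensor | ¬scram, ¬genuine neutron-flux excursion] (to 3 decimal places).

P(¬scram | ¬genuine neutron-flux excursion) = 0.97·0.978 + 0.47·0.022 = 0.948660 + 0.010340 = 0.959000
Restricting to configurations with stuck control-rod sensor present: 0.47·0.022 = 0.010340.
So P(stuck control-rod sensor | ¬scram, ¬genuine neutron-flux excursion) = 0.010340/0.959000 ≈ 0.011.

Pr[stuck control-rod sensor | ¬scram, ¬genuine neutron-flux excursion] ≈ 0.011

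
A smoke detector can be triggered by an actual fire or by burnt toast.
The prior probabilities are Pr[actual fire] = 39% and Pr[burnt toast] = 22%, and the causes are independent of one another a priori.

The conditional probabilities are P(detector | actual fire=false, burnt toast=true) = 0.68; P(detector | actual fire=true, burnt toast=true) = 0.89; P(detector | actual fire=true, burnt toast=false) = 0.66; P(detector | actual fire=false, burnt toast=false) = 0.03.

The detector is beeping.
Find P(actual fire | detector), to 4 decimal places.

P(actual fire | detector) ≈ 0.7242

P(detector) = 0.03·0.61·0.78 + 0.68·0.61·0.22 + 0.66·0.39·0.78 + 0.89·0.39·0.22 = 0.014274 + 0.091256 + 0.200772 + 0.076362 = 0.382664
Of this, 0.277134 comes from 0.200772 + 0.076362 (the actual fire=true cases).
Hence the posterior is 0.277134/0.382664 ≈ 0.7242.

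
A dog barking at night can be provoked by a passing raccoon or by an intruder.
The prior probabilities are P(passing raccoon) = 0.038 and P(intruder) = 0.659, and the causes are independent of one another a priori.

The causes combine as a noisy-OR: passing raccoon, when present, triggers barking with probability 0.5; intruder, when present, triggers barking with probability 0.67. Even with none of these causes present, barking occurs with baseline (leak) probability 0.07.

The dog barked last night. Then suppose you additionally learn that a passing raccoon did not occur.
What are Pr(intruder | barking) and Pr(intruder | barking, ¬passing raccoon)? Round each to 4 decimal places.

Under noisy-OR, P(barking | causes) = 1 − (1−0.07)·∏(1−qᵢ) over the active causes.
For the numerator, keep only intruder=true terms: 0.439396 + 0.021199 = 0.460595
Denominator P(barking): 0.07×0.962×0.341 + 0.6931×0.962×0.659 + 0.535×0.038×0.341 + 0.84655×0.038×0.659 = 0.490491
Posterior = 0.460595 / 0.490491 ≈ 0.9390

With the extra evidence:
For the numerator, keep only intruder=true terms: 0.6931*0.659 = 0.456753
The normalizing constant is 0.07*0.341 + 0.6931*0.659 = 0.480623
P(intruder | barking, ¬passing raccoon) = 0.456753/0.480623 ≈ 0.9503
Ruling out passing raccoon raises the posterior on intruder — the flip side of explaining away.

Pr(intruder | barking) ≈ 0.9390; Pr(intruder | barking, ¬passing raccoon) ≈ 0.9503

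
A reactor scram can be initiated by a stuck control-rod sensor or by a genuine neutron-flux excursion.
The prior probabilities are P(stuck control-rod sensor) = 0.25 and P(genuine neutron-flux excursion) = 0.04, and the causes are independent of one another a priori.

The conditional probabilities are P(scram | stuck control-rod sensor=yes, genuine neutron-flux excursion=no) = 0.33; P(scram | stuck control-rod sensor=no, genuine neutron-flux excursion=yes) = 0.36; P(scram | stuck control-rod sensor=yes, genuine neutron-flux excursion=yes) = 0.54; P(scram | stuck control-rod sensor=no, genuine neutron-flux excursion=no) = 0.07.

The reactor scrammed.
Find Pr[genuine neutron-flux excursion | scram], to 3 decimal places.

Numerator (weight on configurations with genuine neutron-flux excursion): 0.010800 + 0.005400 = 0.016200
Denominator P(scram): 0.07·0.75·0.96 + 0.36·0.75·0.04 + 0.33·0.25·0.96 + 0.54·0.25·0.04 = 0.145800
Posterior = 0.016200 / 0.145800 ≈ 0.111

Pr[genuine neutron-flux excursion | scram] ≈ 0.111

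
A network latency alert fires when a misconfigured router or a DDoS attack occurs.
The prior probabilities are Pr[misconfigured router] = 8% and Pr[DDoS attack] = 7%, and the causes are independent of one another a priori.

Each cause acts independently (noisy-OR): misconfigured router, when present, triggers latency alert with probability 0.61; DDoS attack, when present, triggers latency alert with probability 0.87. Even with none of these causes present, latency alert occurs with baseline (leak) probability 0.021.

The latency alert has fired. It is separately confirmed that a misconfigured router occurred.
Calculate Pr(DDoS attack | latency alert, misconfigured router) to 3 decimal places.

Pr(DDoS attack | latency alert, misconfigured router) ≈ 0.104

Under noisy-OR, P(latency alert | causes) = 1 − (1−0.021)·∏(1−qᵢ) over the active causes.
P(latency alert | misconfigured router) = 0.61819*0.93 + 0.950365*0.07 = 0.574917 + 0.066526 = 0.641443
Of this, 0.066526 comes from 0.950365*0.07 (the DDoS attack=true cases).
So P(DDoS attack | latency alert, misconfigured router) = 0.066526/0.641443 ≈ 0.104.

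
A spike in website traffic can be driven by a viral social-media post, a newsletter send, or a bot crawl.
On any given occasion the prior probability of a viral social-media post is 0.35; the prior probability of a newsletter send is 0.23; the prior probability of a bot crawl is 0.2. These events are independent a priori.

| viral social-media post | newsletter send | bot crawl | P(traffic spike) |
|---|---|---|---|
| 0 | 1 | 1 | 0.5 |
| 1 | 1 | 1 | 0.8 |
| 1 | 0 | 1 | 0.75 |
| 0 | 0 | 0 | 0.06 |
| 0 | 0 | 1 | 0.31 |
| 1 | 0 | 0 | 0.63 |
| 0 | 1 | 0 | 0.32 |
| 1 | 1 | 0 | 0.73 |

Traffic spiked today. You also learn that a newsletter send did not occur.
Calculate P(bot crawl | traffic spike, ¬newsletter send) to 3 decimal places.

Weight on bot crawl=true, given the evidence: 0.040300 + 0.052500 = 0.092800
Normalizer over all consistent configurations: 0.06·0.65·0.8 + 0.31·0.65·0.2 + 0.63·0.35·0.8 + 0.75·0.35·0.2 = 0.300400
P(bot crawl | traffic spike, ¬newsletter send) = 0.092800/0.300400 ≈ 0.309

P(bot crawl | traffic spike, ¬newsletter send) ≈ 0.309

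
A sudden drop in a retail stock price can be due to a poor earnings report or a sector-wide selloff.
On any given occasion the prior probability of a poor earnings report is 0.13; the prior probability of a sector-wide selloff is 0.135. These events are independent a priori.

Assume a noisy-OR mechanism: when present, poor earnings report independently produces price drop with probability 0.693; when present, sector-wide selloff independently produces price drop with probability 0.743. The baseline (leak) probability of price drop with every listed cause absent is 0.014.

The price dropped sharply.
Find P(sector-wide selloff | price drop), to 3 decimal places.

Under noisy-OR, P(price drop | causes) = 1 − (1−0.014)·∏(1−qᵢ) over the active causes.
For the numerator, keep only sector-wide selloff=true terms: 0.087688 + 0.016185 = 0.103873
Normalizer over all consistent configurations: 0.014×0.87×0.865 + 0.746598×0.87×0.135 + 0.697298×0.13×0.865 + 0.922206×0.13×0.135 = 0.192820
P(sector-wide selloff | price drop) = 0.103873/0.192820 ≈ 0.539

P(sector-wide selloff | price drop) ≈ 0.539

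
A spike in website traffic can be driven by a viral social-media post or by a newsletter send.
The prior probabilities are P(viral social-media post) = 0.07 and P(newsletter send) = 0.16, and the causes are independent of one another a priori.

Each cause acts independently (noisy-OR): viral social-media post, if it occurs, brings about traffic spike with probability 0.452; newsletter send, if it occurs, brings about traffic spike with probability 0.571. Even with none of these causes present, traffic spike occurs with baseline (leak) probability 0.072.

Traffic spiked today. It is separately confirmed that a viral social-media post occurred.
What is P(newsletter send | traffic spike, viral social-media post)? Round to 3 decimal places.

P(newsletter send | traffic spike, viral social-media post) ≈ 0.233

Under noisy-OR, P(traffic spike | causes) = 1 − (1−0.072)·∏(1−qᵢ) over the active causes.
Weight on newsletter send=true, given the evidence: 0.781835×0.16 = 0.125094
Denominator P(traffic spike | viral social-media post): 0.491456×0.84 + 0.781835×0.16 = 0.537917
Posterior = 0.125094 / 0.537917 ≈ 0.233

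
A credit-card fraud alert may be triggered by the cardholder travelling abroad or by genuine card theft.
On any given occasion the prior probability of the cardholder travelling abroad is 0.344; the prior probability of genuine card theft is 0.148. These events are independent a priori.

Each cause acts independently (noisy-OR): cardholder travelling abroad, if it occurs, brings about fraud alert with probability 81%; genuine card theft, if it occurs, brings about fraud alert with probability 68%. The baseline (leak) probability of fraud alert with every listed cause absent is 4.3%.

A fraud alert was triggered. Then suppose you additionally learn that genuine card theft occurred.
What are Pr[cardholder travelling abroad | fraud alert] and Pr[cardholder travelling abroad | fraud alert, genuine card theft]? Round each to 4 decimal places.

Pr[cardholder travelling abroad | fraud alert] ≈ 0.7590; Pr[cardholder travelling abroad | fraud alert, genuine card theft] ≈ 0.4158

Under noisy-OR, P(fraud alert | causes) = 1 − (1−0.043)·∏(1−qᵢ) over the active causes.
Weight on cardholder travelling abroad=true, given the evidence: 0.239796 + 0.047950 = 0.287746
The normalizing constant is 0.043×0.656×0.852 + 0.69376×0.656×0.148 + 0.81817×0.344×0.852 + 0.941814×0.344×0.148 = 0.379135
P(cardholder travelling abroad | fraud alert) = 0.287746/0.379135 ≈ 0.7590

Now condition on the additional information:
P(fraud alert | genuine card theft) = 0.69376×0.656 + 0.941814×0.344 = 0.455107 + 0.323984 = 0.779091
Of this, 0.323984 comes from 0.941814×0.344 (the cardholder travelling abroad=true cases).
So P(cardholder travelling abroad | fraud alert, genuine card theft) = 0.323984/0.779091 ≈ 0.4158.
Conditioning on genuine card theft lowers the posterior on cardholder travelling abroad: the classic explaining-away effect in a common-effect structure.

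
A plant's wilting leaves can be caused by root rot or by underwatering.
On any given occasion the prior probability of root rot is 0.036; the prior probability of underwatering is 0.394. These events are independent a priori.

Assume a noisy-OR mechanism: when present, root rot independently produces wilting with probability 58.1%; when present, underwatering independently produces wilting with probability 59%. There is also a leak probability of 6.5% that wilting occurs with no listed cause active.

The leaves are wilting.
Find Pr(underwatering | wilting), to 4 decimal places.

Under noisy-OR, P(wilting | causes) = 1 − (1−0.065)·∏(1−qᵢ) over the active causes.
Sum P(wilting|·) weighted by the priors over the 4 (root rot, underwatering) configurations:
  P(wilting) = 0.065×0.964×0.606 + 0.61665×0.964×0.394 + 0.608235×0.036×0.606 + 0.839376×0.036×0.394
        = 0.037972 + 0.234214 + 0.013269 + 0.011906 = 0.297361
Configurations with underwatering contribute 0.246120, so
  P(underwatering | wilting) = 0.246120 / 0.297361 ≈ 0.8277

Pr(underwatering | wilting) ≈ 0.8277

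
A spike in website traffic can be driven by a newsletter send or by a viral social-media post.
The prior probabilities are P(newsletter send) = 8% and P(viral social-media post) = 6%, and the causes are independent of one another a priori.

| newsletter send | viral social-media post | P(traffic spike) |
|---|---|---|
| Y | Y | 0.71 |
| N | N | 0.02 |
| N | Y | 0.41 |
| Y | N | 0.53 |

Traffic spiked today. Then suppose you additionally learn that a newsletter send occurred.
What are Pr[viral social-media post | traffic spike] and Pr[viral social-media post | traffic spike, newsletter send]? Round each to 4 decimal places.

P(traffic spike) = 0.02*0.92*0.94 + 0.41*0.92*0.06 + 0.53*0.08*0.94 + 0.71*0.08*0.06 = 0.017296 + 0.022632 + 0.039856 + 0.003408 = 0.083192
Of this, 0.026040 comes from 0.022632 + 0.003408 (the viral social-media post=true cases).
So P(viral social-media post | traffic spike) = 0.026040/0.083192 ≈ 0.3130.

Now also conditioning on newsletter send=true:
P(traffic spike | newsletter send) = 0.53·0.94 + 0.71·0.06 = 0.498200 + 0.042600 = 0.540800
Of this, 0.042600 comes from 0.71·0.06 (the viral social-media post=true cases).
P(viral social-media post | traffic spike, newsletter send) = 0.042600 / 0.540800 ≈ 0.0788
— newsletter send explains away the evidence for viral social-media post.

Pr[viral social-media post | traffic spike] ≈ 0.3130; Pr[viral social-media post | traffic spike, newsletter send] ≈ 0.0788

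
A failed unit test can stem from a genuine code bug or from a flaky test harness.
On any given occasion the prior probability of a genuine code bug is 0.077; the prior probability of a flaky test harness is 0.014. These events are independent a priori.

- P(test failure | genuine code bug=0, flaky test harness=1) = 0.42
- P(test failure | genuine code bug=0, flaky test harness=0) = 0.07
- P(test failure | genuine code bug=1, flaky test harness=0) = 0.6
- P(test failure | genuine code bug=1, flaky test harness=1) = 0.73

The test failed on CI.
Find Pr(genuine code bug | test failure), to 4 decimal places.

Pr(genuine code bug | test failure) ≈ 0.4013

By total probability over the 4 (genuine code bug, flaky test harness) configurations:
  P(test failure) = 0.07·0.923·0.986 + 0.42·0.923·0.014 + 0.6·0.077·0.986 + 0.73·0.077·0.014
        = 0.063705 + 0.005427 + 0.045553 + 0.000787 = 0.115472
Keeping only the genuine code bug-present terms gives 0.046340, so
  P(genuine code bug | test failure) = 0.046340 / 0.115472 ≈ 0.4013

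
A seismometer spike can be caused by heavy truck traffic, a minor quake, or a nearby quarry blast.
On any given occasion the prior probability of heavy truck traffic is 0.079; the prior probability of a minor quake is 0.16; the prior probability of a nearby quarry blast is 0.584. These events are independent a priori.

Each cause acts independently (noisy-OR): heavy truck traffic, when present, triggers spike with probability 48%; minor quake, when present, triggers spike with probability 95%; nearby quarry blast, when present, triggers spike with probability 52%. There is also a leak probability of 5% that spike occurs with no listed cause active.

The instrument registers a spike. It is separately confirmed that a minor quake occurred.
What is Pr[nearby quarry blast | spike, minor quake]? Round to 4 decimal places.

Pr[nearby quarry blast | spike, minor quake] ≈ 0.5900

Under noisy-OR, P(spike | causes) = 1 − (1−0.05)·∏(1−qᵢ) over the active causes.
Numerator (weight on configurations with nearby quarry blast): 0.525601 + 0.045589 = 0.571190
Denominator P(spike | minor quake): 0.9525·0.921·0.416 + 0.9772·0.921·0.584 + 0.9753·0.079·0.416 + 0.988144·0.079·0.584 = 0.968179
Posterior = 0.571190 / 0.968179 ≈ 0.5900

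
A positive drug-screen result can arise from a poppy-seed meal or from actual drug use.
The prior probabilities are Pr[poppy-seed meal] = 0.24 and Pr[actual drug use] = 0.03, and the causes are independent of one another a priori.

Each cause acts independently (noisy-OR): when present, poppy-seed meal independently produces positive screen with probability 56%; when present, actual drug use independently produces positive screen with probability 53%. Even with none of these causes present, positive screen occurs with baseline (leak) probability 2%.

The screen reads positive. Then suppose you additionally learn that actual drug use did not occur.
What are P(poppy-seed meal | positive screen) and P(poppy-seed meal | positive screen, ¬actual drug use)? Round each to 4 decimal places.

P(poppy-seed meal | positive screen) ≈ 0.8363; P(poppy-seed meal | positive screen, ¬actual drug use) ≈ 0.8998

Under noisy-OR, P(positive screen | causes) = 1 − (1−0.02)·∏(1−qᵢ) over the active causes.
Numerator (weight on configurations with poppy-seed meal): 0.132417 + 0.005741 = 0.138158
Denominator P(positive screen): 0.02·0.76·0.97 + 0.5394·0.76·0.03 + 0.5688·0.24·0.97 + 0.797336·0.24·0.03 = 0.165200
P(poppy-seed meal | positive screen) = 0.138158/0.165200 ≈ 0.8363

Now also conditioning on actual drug use≠true:
P(positive screen | ¬actual drug use) = 0.02*0.76 + 0.5688*0.24 = 0.015200 + 0.136512 = 0.151712
The poppy-seed meal-present share is 0.5688*0.24 = 0.136512.
So P(poppy-seed meal | positive screen, ¬actual drug use) = 0.136512/0.151712 ≈ 0.8998.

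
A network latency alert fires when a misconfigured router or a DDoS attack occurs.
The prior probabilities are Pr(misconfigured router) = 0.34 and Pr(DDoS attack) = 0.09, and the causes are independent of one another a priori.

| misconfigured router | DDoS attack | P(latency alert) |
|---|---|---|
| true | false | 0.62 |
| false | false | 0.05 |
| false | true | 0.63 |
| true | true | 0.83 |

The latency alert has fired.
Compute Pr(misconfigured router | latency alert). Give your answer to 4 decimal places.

Pr(misconfigured router | latency alert) ≈ 0.7631

Numerator (weight on configurations with misconfigured router): 0.191828 + 0.025398 = 0.217226
Normalizer over all consistent configurations: 0.05*0.66*0.91 + 0.63*0.66*0.09 + 0.62*0.34*0.91 + 0.83*0.34*0.09 = 0.284678
P(misconfigured router | latency alert) = 0.217226/0.284678 ≈ 0.7631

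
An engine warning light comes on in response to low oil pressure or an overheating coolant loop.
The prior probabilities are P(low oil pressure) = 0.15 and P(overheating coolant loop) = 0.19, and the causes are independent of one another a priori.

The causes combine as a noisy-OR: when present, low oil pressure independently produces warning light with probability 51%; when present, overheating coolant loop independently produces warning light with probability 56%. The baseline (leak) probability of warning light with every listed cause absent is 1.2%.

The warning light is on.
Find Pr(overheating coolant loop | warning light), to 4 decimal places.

Under noisy-OR, P(warning light | causes) = 1 − (1−0.012)·∏(1−qᵢ) over the active causes.
P(warning light) = 0.012*0.85*0.81 + 0.56528*0.85*0.19 + 0.51588*0.15*0.81 + 0.786987*0.15*0.19 = 0.008262 + 0.091293 + 0.062679 + 0.022429 = 0.184663
Restricting to configurations with overheating coolant loop present: 0.091293 + 0.022429 = 0.113722.
So P(overheating coolant loop | warning light) = 0.113722/0.184663 ≈ 0.6158.

Pr(overheating coolant loop | warning light) ≈ 0.6158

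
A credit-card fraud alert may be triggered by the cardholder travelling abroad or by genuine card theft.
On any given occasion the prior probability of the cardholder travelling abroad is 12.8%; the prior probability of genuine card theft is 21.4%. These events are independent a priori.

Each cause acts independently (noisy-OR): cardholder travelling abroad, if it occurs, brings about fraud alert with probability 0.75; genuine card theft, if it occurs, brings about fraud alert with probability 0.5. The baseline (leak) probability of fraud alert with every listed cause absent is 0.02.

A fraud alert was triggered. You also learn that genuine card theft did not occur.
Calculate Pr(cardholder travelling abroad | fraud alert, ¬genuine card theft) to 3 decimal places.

Pr(cardholder travelling abroad | fraud alert, ¬genuine card theft) ≈ 0.847

Under noisy-OR, P(fraud alert | causes) = 1 − (1−0.02)·∏(1−qᵢ) over the active causes.
P(fraud alert | ¬genuine card theft) = 0.02·0.872 + 0.755·0.128 = 0.017440 + 0.096640 = 0.114080
Of this, 0.096640 comes from 0.755·0.128 (the cardholder travelling abroad=true cases).
Hence the posterior is 0.096640/0.114080 ≈ 0.847.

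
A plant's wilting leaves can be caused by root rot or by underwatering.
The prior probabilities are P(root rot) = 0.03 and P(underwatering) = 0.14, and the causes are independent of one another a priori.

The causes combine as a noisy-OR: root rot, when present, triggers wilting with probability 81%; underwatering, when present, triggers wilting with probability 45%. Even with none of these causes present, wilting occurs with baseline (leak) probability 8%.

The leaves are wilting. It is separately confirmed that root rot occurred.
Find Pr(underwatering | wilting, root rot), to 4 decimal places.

Under noisy-OR, P(wilting | causes) = 1 − (1−0.08)·∏(1−qᵢ) over the active causes.
P(wilting | root rot) = 0.8252*0.86 + 0.90386*0.14 = 0.709672 + 0.126540 = 0.836212
Of this, 0.126540 comes from 0.90386*0.14 (the underwatering=true cases).
P(underwatering | wilting, root rot) = 0.126540 / 0.836212 ≈ 0.1513

Pr(underwatering | wilting, root rot) ≈ 0.1513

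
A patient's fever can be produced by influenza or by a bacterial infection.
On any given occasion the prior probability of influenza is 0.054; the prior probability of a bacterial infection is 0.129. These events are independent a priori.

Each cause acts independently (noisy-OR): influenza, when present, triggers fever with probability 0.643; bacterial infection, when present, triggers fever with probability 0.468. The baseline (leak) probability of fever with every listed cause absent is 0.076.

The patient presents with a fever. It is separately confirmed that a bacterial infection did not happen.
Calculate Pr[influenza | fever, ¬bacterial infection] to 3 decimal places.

Pr[influenza | fever, ¬bacterial infection] ≈ 0.335

Under noisy-OR, P(fever | causes) = 1 − (1−0.076)·∏(1−qᵢ) over the active causes.
P(fever | ¬bacterial infection) = 0.076*0.946 + 0.670132*0.054 = 0.071896 + 0.036187 = 0.108083
Of this, 0.036187 comes from 0.670132*0.054 (the influenza=true cases).
So P(influenza | fever, ¬bacterial infection) = 0.036187/0.108083 ≈ 0.335.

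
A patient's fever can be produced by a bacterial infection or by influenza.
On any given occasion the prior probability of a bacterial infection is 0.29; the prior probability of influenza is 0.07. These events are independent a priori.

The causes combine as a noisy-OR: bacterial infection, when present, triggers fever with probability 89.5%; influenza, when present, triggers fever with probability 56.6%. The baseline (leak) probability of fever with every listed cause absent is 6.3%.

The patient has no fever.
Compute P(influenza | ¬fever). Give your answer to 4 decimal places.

Under noisy-OR, P(fever | causes) = 1 − (1−0.063)·∏(1−qᵢ) over the active causes.
By total probability over the 4 (bacterial infection, influenza) configurations:
  P(¬fever) = 0.937×0.71×0.93 + 0.406658×0.71×0.07 + 0.098385×0.29×0.93 + 0.042699×0.29×0.07
        = 0.618701 + 0.020211 + 0.026534 + 0.000867 = 0.666313
Keeping only the influenza-present terms gives 0.021078, so
  P(influenza | ¬fever) = 0.021078 / 0.666313 ≈ 0.0316

P(influenza | ¬fever) ≈ 0.0316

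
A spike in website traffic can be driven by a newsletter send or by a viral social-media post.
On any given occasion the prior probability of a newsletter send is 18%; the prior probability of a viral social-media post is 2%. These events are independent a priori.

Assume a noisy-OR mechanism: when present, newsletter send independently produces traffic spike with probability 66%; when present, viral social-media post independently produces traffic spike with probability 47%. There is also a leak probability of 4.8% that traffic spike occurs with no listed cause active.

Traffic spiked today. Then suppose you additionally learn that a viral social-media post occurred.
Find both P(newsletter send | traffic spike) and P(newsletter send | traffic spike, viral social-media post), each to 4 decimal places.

P(newsletter send | traffic spike) ≈ 0.7237; P(newsletter send | traffic spike, viral social-media post) ≈ 0.2685

Under noisy-OR, P(traffic spike | causes) = 1 − (1−0.048)·∏(1−qᵢ) over the active causes.
Numerator (weight on configurations with newsletter send): 0.119303 + 0.002982 = 0.122285
Normalizer over all consistent configurations: 0.048×0.82×0.98 + 0.49544×0.82×0.02 + 0.67632×0.18×0.98 + 0.82845×0.18×0.02 = 0.168983
P(newsletter send | traffic spike) = 0.122285/0.168983 ≈ 0.7237

Now condition on the additional information:
Sum P(traffic spike|·) weighted by the priors over both values of newsletter send:
  P(traffic spike | viral social-media post) = 0.49544·0.82 + 0.82845·0.18
        = 0.406261 + 0.149121 = 0.555382
Configurations with newsletter send contribute 0.149121, so
  P(newsletter send | traffic spike, viral social-media post) = 0.149121 / 0.555382 ≈ 0.2685
This is intercausal reasoning (explaining away): once viral social-media post accounts for the traffic spike, newsletter send becomes less likely.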